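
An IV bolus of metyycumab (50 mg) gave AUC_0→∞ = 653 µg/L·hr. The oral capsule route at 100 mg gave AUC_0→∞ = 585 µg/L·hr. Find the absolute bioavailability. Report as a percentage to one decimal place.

F = (AUC_ev / D_ev) / (AUC_iv / D_iv)
  = (585/100) / (653/50)
  = 5.85 / 13.06 = 0.4479
  = 44.79%

F = 44.8%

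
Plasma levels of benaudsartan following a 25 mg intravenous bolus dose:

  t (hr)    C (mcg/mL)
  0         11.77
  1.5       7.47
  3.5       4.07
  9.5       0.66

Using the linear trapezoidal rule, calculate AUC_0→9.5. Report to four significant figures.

AUC = 40.16 mcg/mL·hr

Trapezoidal AUC_0→9.5:
  [0→1.5]: (11.77+7.47)/2 × 1.5 = 14.43
  [1.5→3.5]: (7.47+4.07)/2 × 2 = 11.54
  [3.5→9.5]: (4.07+0.66)/2 × 6 = 14.19
  Sum = 40.16 mcg/mL·hr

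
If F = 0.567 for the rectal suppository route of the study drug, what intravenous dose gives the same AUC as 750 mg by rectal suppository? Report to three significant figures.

Systemic exposure from an extravascular dose = F × D_ev, so the equivalent IV dose is F × D_ev.
D_iv = F × D_ev = 0.567 × 750 = 425.25 mg

D_iv = 425 mg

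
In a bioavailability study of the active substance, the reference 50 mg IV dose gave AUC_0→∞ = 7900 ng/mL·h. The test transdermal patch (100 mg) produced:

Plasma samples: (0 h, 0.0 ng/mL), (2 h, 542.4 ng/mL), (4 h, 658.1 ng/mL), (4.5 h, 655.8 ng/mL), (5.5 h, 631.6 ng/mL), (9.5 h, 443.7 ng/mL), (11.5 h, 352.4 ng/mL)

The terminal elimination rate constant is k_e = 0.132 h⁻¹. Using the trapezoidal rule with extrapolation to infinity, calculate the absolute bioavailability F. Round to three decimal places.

Trapezoidal AUC_0→11.5 (transdermal patch):
  [0→2]: (0.0+542.4)/2 × 2 = 542.4
  [2→4]: (542.4+658.1)/2 × 2 = 1200.5
  [4→4.5]: (658.1+655.8)/2 × 0.5 = 328.475
  [4.5→5.5]: (655.8+631.6)/2 × 1 = 643.7
  [5.5→9.5]: (631.6+443.7)/2 × 4 = 2150.6
  [9.5→11.5]: (443.7+352.4)/2 × 2 = 796.1
  Sum = 5661.775 ng/mL·h
Tail: C_last/k_e = 352.4/0.132 = 2669.697
AUC_0→∞ (transdermal patch) = 5661.775 + 2669.697 = 8331.472 ng/mL·h
F = (AUC_ev/D_ev)/(AUC_iv/D_iv) = (8331.472/100)/(7900/50) = 83.31472/158 = 0.5273

F = 0.527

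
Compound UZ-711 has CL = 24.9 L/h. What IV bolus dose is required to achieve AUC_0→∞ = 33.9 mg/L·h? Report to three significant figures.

Dose = 844 mg

Dose_iv = CL × AUC_0→∞
     = 24.9 × 33.9 = 844.11 mg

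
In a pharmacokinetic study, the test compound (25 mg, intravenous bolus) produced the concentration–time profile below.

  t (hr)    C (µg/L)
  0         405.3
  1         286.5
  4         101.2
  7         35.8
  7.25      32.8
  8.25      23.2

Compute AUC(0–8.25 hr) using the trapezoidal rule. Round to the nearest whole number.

AUC = 1170 µg/L·hr

Trapezoidal AUC_0→8.25:
  [0→1]: (405.3+286.5)/2 × 1 = 345.9
  [1→4]: (286.5+101.2)/2 × 3 = 581.55
  [4→7]: (101.2+35.8)/2 × 3 = 205.5
  [7→7.25]: (35.8+32.8)/2 × 0.25 = 8.575
  [7.25→8.25]: (32.8+23.2)/2 × 1 = 28.0
  Sum = 1169.525 µg/L·hr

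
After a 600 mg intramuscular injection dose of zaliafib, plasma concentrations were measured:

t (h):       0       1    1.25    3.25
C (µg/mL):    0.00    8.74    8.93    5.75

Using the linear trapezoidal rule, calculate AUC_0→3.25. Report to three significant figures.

Trapezoidal AUC_0→3.25:
  [0→1]: (0.00+8.74)/2 × 1 = 4.37
  [1→1.25]: (8.74+8.93)/2 × 0.25 = 2.20875
  [1.25→3.25]: (8.93+5.75)/2 × 2 = 14.68
  Sum = 21.25875 µg/mL·h

AUC = 21.3 µg/mL·h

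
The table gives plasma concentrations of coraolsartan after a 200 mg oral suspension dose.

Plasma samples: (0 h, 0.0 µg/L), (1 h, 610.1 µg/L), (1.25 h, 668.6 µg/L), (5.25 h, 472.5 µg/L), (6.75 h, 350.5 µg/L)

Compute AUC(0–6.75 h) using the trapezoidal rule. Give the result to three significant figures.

AUC = 3360 µg/L·h

Trapezoidal AUC_0→6.75:
  [0→1]: (0.0+610.1)/2 × 1 = 305.05
  [1→1.25]: (610.1+668.6)/2 × 0.25 = 159.8375
  [1.25→5.25]: (668.6+472.5)/2 × 4 = 2282.2
  [5.25→6.75]: (472.5+350.5)/2 × 1.5 = 617.25
  Sum = 3364.3375 µg/L·h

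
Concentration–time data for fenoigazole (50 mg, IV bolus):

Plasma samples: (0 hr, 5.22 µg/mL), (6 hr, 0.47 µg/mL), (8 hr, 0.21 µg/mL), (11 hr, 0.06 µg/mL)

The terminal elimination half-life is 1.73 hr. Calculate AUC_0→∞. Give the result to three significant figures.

Trapezoidal AUC_0→11:
  [0→6]: (5.22+0.47)/2 × 6 = 17.07
  [6→8]: (0.47+0.21)/2 × 2 = 0.68
  [8→11]: (0.21+0.06)/2 × 3 = 0.405
  Sum = 18.155 µg/mL·hr
k_e = ln2 / t½ = 0.693147 / 1.73 = 0.4007 hr^-1
Extrapolated tail: C_last / k_e = 0.06 / 0.4007 = 0.150
AUC_0→∞ = 18.155 + 0.150 = 18.305 µg/mL·hr

AUC = 18.3 µg/mL·hr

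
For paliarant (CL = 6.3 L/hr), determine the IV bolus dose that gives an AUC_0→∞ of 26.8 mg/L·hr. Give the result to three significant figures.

Dose = 169 mg

Dose_iv = CL × AUC_0→∞
     = 6.3 × 26.8 = 168.84 mg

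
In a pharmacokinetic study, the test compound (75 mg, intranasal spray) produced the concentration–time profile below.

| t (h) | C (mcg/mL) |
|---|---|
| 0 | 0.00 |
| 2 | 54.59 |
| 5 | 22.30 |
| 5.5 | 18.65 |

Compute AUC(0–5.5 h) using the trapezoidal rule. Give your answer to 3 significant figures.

Trapezoidal AUC_0→5.5:
  [0→2]: (0.00+54.59)/2 × 2 = 54.59
  [2→5]: (54.59+22.30)/2 × 3 = 115.335
  [5→5.5]: (22.30+18.65)/2 × 0.5 = 10.2375
  Sum = 180.1625 mcg/mL·h

AUC = 180 mcg/mL·h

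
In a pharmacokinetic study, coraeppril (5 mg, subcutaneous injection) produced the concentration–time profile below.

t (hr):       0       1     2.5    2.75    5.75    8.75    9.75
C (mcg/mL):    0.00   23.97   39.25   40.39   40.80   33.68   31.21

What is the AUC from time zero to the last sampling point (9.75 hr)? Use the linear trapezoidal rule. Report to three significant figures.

AUC = 335 mcg/mL·hr

Trapezoidal AUC_0→9.75:
  [0→1]: (0.00+23.97)/2 × 1 = 11.985
  [1→2.5]: (23.97+39.25)/2 × 1.5 = 47.415
  [2.5→2.75]: (39.25+40.39)/2 × 0.25 = 9.955
  [2.75→5.75]: (40.39+40.80)/2 × 3 = 121.785
  [5.75→8.75]: (40.80+33.68)/2 × 3 = 111.72
  [8.75→9.75]: (33.68+31.21)/2 × 1 = 32.445
  Sum = 335.305 mcg/mL·hr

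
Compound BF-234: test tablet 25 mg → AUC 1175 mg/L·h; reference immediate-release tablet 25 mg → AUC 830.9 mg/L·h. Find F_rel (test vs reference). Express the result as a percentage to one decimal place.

F_rel = 141.4%

F_rel = (AUC_test/D_test) / (AUC_ref/D_ref)
      = (1175/25) / (830.9/25)
      = 47 / 33.236 = 1.4141 = 141.41%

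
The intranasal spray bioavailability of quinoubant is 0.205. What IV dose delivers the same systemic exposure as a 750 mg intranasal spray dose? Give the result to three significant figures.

Systemic exposure from an extravascular dose = F × D_ev, so the equivalent IV dose is F × D_ev.
D_iv = F × D_ev = 0.205 × 750 = 153.75 mg

D_iv = 154 mg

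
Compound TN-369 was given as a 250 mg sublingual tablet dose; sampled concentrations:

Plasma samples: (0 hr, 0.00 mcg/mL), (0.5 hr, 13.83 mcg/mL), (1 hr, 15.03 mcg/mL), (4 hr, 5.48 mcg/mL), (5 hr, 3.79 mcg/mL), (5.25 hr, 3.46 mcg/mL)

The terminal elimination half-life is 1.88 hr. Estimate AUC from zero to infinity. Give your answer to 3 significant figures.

AUC = 56.4 mcg/mL·hr

Trapezoidal AUC_0→5.25:
  [0→0.5]: (0.00+13.83)/2 × 0.5 = 3.4575
  [0.5→1]: (13.83+15.03)/2 × 0.5 = 7.215
  [1→4]: (15.03+5.48)/2 × 3 = 30.765
  [4→5]: (5.48+3.79)/2 × 1 = 4.635
  [5→5.25]: (3.79+3.46)/2 × 0.25 = 0.90625
  Sum = 46.97875 mcg/mL·hr
k_e = ln2 / t½ = 0.693147 / 1.88 = 0.3687 hr^-1
Extrapolated tail: C_last / k_e = 3.46 / 0.3687 = 9.384
AUC_0→∞ = 46.97875 + 9.384 = 56.36275 mcg/mL·hr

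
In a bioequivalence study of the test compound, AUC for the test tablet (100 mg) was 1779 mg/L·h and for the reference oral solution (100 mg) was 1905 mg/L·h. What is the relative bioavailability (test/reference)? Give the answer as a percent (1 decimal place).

F_rel = 93.4%

F_rel = (AUC_test/D_test) / (AUC_ref/D_ref)
      = (1779/100) / (1905/100)
      = 17.79 / 19.05 = 0.9339 = 93.39%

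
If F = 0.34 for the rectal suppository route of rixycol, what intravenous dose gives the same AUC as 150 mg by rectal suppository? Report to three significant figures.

Systemic exposure from an extravascular dose = F × D_ev, so the equivalent IV dose is F × D_ev.
D_iv = F × D_ev = 0.34 × 150 = 51 mg

D_iv = 51.0 mg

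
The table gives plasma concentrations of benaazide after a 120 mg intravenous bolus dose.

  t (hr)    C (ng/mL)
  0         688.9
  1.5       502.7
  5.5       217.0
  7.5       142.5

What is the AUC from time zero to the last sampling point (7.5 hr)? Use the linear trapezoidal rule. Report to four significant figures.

Trapezoidal AUC_0→7.5:
  [0→1.5]: (688.9+502.7)/2 × 1.5 = 893.7
  [1.5→5.5]: (502.7+217.0)/2 × 4 = 1439.4
  [5.5→7.5]: (217.0+142.5)/2 × 2 = 359.5
  Sum = 2692.6 ng/mL·hr

AUC = 2693 ng/mL·hr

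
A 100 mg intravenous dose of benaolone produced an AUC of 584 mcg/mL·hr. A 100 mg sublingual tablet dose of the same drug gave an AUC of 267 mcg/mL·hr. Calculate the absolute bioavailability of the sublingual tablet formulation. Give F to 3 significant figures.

F = (AUC_ev / D_ev) / (AUC_iv / D_iv)
  = (267/100) / (584/100)
  = 2.67 / 5.84 = 0.4572

F = 0.457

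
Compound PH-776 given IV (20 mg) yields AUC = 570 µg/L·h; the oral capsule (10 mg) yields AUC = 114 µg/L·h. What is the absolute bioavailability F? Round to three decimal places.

F = (AUC_ev / D_ev) / (AUC_iv / D_iv)
  = (114/10) / (570/20)
  = 11.4 / 28.5 = 0.4000

F = 0.400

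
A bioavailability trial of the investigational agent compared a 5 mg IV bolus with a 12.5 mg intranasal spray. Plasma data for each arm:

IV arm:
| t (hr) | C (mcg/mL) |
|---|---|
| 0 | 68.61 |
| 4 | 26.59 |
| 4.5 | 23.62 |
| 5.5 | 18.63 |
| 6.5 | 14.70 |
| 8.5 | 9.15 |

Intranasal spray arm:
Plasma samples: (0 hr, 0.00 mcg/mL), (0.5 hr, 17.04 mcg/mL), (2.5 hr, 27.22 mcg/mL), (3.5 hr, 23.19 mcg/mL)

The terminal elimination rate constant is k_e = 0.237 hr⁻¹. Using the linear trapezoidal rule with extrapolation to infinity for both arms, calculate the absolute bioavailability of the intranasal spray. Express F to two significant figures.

Trapezoidal AUC_0→8.5 (IV):
  [0→4]: (68.61+26.59)/2 × 4 = 190.4
  [4→4.5]: (26.59+23.62)/2 × 0.5 = 12.5525
  [4.5→5.5]: (23.62+18.63)/2 × 1 = 21.125
  [5.5→6.5]: (18.63+14.70)/2 × 1 = 16.665
  [6.5→8.5]: (14.70+9.15)/2 × 2 = 23.85
  Sum = 264.5925 mcg/mL·hr
IV tail: 9.15/0.237 = 38.608; AUC_iv,0→∞ = 264.5925 + 38.608 = 303.2005 mcg/mL·hr
Trapezoidal AUC_0→3.5 (intranasal spray):
  [0→0.5]: (0.00+17.04)/2 × 0.5 = 4.26
  [0.5→2.5]: (17.04+27.22)/2 × 2 = 44.26
  [2.5→3.5]: (27.22+23.19)/2 × 1 = 25.205
  Sum = 73.725 mcg/mL·hr
intranasal spray tail: 23.19/0.237 = 97.848; AUC_ev,0→∞ = 73.725 + 97.848 = 171.573 mcg/mL·hr
F = (AUC_ev/D_ev)/(AUC_iv/D_iv) = (171.573/12.5)/(303.2005/5) = 13.72584/60.6401 = 0.2263

F = 0.23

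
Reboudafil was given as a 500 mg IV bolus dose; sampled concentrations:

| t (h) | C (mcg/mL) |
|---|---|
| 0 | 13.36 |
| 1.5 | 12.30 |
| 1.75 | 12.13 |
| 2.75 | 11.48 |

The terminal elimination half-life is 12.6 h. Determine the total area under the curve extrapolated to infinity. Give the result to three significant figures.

AUC = 243 mcg/mL·h

Trapezoidal AUC_0→2.75:
  [0→1.5]: (13.36+12.30)/2 × 1.5 = 19.245
  [1.5→1.75]: (12.30+12.13)/2 × 0.25 = 3.05375
  [1.75→2.75]: (12.13+11.48)/2 × 1 = 11.805
  Sum = 34.10375 mcg/mL·h
k_e = ln2 / t½ = 0.693147 / 12.6 = 0.0550 h^-1
Extrapolated tail: C_last / k_e = 11.48 / 0.055 = 208.727
AUC_0→∞ = 34.10375 + 208.727 = 242.83075 mcg/mL·h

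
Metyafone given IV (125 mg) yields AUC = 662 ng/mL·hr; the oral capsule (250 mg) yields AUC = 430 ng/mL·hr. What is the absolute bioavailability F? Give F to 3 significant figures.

F = 0.325

F = (AUC_ev / D_ev) / (AUC_iv / D_iv)
  = (430/250) / (662/125)
  = 1.72 / 5.296 = 0.3248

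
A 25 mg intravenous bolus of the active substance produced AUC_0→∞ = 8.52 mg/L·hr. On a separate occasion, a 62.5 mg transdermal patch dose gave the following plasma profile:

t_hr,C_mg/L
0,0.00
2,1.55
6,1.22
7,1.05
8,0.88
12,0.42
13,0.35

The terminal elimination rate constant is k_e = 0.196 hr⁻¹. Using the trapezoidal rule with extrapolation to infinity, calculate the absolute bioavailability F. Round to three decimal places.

F = 0.655

Trapezoidal AUC_0→13 (transdermal patch):
  [0→2]: (0.00+1.55)/2 × 2 = 1.55
  [2→6]: (1.55+1.22)/2 × 4 = 5.54
  [6→7]: (1.22+1.05)/2 × 1 = 1.135
  [7→8]: (1.05+0.88)/2 × 1 = 0.965
  [8→12]: (0.88+0.42)/2 × 4 = 2.6
  [12→13]: (0.42+0.35)/2 × 1 = 0.385
  Sum = 12.175 mg/L·hr
Tail: C_last/k_e = 0.35/0.196 = 1.786
AUC_0→∞ (transdermal patch) = 12.175 + 1.786 = 13.961 mg/L·hr
F = (AUC_ev/D_ev)/(AUC_iv/D_iv) = (13.961/62.5)/(8.52/25) = 0.223376/0.3408 = 0.6554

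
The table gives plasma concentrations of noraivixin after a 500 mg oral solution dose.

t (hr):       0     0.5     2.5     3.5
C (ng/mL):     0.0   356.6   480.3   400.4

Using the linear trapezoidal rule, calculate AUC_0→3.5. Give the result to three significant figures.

Trapezoidal AUC_0→3.5:
  [0→0.5]: (0.0+356.6)/2 × 0.5 = 89.15
  [0.5→2.5]: (356.6+480.3)/2 × 2 = 836.9
  [2.5→3.5]: (480.3+400.4)/2 × 1 = 440.35
  Sum = 1366.4 ng/mL·hr

AUC = 1370 ng/mL·hr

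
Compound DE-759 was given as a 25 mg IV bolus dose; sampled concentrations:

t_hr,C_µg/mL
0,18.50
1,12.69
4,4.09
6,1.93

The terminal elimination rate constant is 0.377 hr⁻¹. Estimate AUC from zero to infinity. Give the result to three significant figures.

AUC = 51.9 µg/mL·hr

Trapezoidal AUC_0→6:
  [0→1]: (18.50+12.69)/2 × 1 = 15.595
  [1→4]: (12.69+4.09)/2 × 3 = 25.17
  [4→6]: (4.09+1.93)/2 × 2 = 6.02
  Sum = 46.785 µg/mL·hr
Extrapolated tail: C_last / k_e = 1.93 / 0.377 = 5.119
AUC_0→∞ = 46.785 + 5.119 = 51.904 µg/mL·hr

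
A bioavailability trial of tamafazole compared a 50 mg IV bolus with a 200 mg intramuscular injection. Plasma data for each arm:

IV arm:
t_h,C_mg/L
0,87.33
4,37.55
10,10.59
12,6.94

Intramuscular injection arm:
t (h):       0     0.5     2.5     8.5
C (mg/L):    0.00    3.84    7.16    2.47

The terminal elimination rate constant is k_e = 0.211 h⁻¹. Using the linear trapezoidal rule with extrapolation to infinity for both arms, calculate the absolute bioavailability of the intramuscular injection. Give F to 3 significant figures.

F = 0.0296

Trapezoidal AUC_0→12 (IV):
  [0→4]: (87.33+37.55)/2 × 4 = 249.76
  [4→10]: (37.55+10.59)/2 × 6 = 144.42
  [10→12]: (10.59+6.94)/2 × 2 = 17.53
  Sum = 411.71 mg/L·h
IV tail: 6.94/0.211 = 32.891; AUC_iv,0→∞ = 411.71 + 32.891 = 444.601 mg/L·h
Trapezoidal AUC_0→8.5 (intramuscular injection):
  [0→0.5]: (0.00+3.84)/2 × 0.5 = 0.96
  [0.5→2.5]: (3.84+7.16)/2 × 2 = 11.0
  [2.5→8.5]: (7.16+2.47)/2 × 6 = 28.89
  Sum = 40.85 mg/L·h
intramuscular injection tail: 2.47/0.211 = 11.706; AUC_ev,0→∞ = 40.85 + 11.706 = 52.556 mg/L·h
F = (AUC_ev/D_ev)/(AUC_iv/D_iv) = (52.556/200)/(444.601/50) = 0.26278/8.89202 = 0.0296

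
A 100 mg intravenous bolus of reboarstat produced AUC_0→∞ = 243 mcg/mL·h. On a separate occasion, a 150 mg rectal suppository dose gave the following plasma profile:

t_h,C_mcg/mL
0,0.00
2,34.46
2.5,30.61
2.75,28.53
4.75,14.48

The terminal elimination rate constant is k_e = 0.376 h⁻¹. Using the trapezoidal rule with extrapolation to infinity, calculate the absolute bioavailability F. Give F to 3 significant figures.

Trapezoidal AUC_0→4.75 (rectal suppository):
  [0→2]: (0.00+34.46)/2 × 2 = 34.46
  [2→2.5]: (34.46+30.61)/2 × 0.5 = 16.2675
  [2.5→2.75]: (30.61+28.53)/2 × 0.25 = 7.3925
  [2.75→4.75]: (28.53+14.48)/2 × 2 = 43.01
  Sum = 101.13 mcg/mL·h
Tail: C_last/k_e = 14.48/0.376 = 38.511
AUC_0→∞ (rectal suppository) = 101.13 + 38.511 = 139.641 mcg/mL·h
F = (AUC_ev/D_ev)/(AUC_iv/D_iv) = (139.641/150)/(243/100) = 0.93094/2.43 = 0.3831

F = 0.383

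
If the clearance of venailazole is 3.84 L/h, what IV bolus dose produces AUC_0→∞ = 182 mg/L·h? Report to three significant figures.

Dose = 699 mg

Dose_iv = CL × AUC_0→∞
     = 3.84 × 182 = 698.88 mg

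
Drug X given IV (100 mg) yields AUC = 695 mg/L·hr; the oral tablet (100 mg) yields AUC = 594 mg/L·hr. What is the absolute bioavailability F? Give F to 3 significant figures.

F = 0.855

F = (AUC_ev / D_ev) / (AUC_iv / D_iv)
  = (594/100) / (695/100)
  = 5.94 / 6.95 = 0.8547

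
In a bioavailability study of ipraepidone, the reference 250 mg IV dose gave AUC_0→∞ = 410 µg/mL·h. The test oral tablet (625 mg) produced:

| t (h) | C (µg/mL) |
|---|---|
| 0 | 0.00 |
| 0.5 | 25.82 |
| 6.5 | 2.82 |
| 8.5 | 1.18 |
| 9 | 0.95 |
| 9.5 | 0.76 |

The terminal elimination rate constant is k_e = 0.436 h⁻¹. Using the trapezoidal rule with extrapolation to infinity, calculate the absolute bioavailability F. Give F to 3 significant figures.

F = 0.0967

Trapezoidal AUC_0→9.5 (oral tablet):
  [0→0.5]: (0.00+25.82)/2 × 0.5 = 6.455
  [0.5→6.5]: (25.82+2.82)/2 × 6 = 85.92
  [6.5→8.5]: (2.82+1.18)/2 × 2 = 4.0
  [8.5→9]: (1.18+0.95)/2 × 0.5 = 0.5325
  [9→9.5]: (0.95+0.76)/2 × 0.5 = 0.4275
  Sum = 97.335 µg/mL·h
Tail: C_last/k_e = 0.76/0.436 = 1.743
AUC_0→∞ (oral tablet) = 97.335 + 1.743 = 99.078 µg/mL·h
F = (AUC_ev/D_ev)/(AUC_iv/D_iv) = (99.078/625)/(410/250) = 0.1585248/1.64 = 0.0967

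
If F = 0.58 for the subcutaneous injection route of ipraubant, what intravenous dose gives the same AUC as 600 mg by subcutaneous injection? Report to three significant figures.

D_iv = 348 mg

Systemic exposure from an extravascular dose = F × D_ev, so the equivalent IV dose is F × D_ev.
D_iv = F × D_ev = 0.58 × 600 = 348 mg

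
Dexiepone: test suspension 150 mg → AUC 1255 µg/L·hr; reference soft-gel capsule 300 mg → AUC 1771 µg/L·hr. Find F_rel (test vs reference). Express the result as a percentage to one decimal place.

F_rel = 141.7%

F_rel = (AUC_test/D_test) / (AUC_ref/D_ref)
      = (1255/150) / (1771/300)
      = 8.36667 / 5.90333 = 1.4173 = 141.73%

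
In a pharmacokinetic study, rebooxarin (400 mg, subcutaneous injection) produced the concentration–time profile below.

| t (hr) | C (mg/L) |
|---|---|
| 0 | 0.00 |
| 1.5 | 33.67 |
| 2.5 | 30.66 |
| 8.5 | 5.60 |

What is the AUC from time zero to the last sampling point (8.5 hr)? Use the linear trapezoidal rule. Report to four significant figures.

Trapezoidal AUC_0→8.5:
  [0→1.5]: (0.00+33.67)/2 × 1.5 = 25.2525
  [1.5→2.5]: (33.67+30.66)/2 × 1 = 32.165
  [2.5→8.5]: (30.66+5.60)/2 × 6 = 108.78
  Sum = 166.1975 mg/L·hr

AUC = 166.2 mg/L·hr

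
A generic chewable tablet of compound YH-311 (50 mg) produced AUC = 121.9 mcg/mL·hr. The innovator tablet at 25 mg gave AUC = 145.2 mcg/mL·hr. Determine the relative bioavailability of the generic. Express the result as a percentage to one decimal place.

F_rel = (AUC_test/D_test) / (AUC_ref/D_ref)
      = (121.9/50) / (145.2/25)
      = 2.438 / 5.808 = 0.4198 = 41.98%

F_rel = 42.0%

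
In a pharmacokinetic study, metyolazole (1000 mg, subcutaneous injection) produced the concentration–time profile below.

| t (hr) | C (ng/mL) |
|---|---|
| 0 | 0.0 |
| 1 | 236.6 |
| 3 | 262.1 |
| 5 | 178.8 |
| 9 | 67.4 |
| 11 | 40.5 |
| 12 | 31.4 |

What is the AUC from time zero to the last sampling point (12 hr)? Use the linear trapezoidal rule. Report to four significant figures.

AUC = 1694 ng/mL·hr

Trapezoidal AUC_0→12:
  [0→1]: (0.0+236.6)/2 × 1 = 118.3
  [1→3]: (236.6+262.1)/2 × 2 = 498.7
  [3→5]: (262.1+178.8)/2 × 2 = 440.9
  [5→9]: (178.8+67.4)/2 × 4 = 492.4
  [9→11]: (67.4+40.5)/2 × 2 = 107.9
  [11→12]: (40.5+31.4)/2 × 1 = 35.95
  Sum = 1694.15 ng/mL·hr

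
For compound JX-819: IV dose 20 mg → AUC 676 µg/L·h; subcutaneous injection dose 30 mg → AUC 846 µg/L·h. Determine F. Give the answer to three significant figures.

F = (AUC_ev / D_ev) / (AUC_iv / D_iv)
  = (846/30) / (676/20)
  = 28.2 / 33.8 = 0.8343

F = 0.834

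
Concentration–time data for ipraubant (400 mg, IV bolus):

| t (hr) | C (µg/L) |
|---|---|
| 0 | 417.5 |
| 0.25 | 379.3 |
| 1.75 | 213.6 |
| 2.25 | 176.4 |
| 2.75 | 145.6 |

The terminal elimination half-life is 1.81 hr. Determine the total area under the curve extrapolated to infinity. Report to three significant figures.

Trapezoidal AUC_0→2.75:
  [0→0.25]: (417.5+379.3)/2 × 0.25 = 99.6
  [0.25→1.75]: (379.3+213.6)/2 × 1.5 = 444.675
  [1.75→2.25]: (213.6+176.4)/2 × 0.5 = 97.5
  [2.25→2.75]: (176.4+145.6)/2 × 0.5 = 80.5
  Sum = 722.275 µg/L·hr
k_e = ln2 / t½ = 0.693147 / 1.81 = 0.3830 hr^-1
Extrapolated tail: C_last / k_e = 145.6 / 0.383 = 380.157
AUC_0→∞ = 722.275 + 380.157 = 1102.432 µg/L·hr

AUC = 1100 µg/L·hr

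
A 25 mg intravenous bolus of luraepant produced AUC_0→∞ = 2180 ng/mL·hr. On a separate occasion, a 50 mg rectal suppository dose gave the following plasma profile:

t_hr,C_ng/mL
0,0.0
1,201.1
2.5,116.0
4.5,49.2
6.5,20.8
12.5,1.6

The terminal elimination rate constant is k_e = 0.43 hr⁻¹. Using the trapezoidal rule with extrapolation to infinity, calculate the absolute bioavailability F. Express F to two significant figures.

F = 0.15

Trapezoidal AUC_0→12.5 (rectal suppository):
  [0→1]: (0.0+201.1)/2 × 1 = 100.55
  [1→2.5]: (201.1+116.0)/2 × 1.5 = 237.825
  [2.5→4.5]: (116.0+49.2)/2 × 2 = 165.2
  [4.5→6.5]: (49.2+20.8)/2 × 2 = 70.0
  [6.5→12.5]: (20.8+1.6)/2 × 6 = 67.2
  Sum = 640.775 ng/mL·hr
Tail: C_last/k_e = 1.6/0.43 = 3.721
AUC_0→∞ (rectal suppository) = 640.775 + 3.721 = 644.496 ng/mL·hr
F = (AUC_ev/D_ev)/(AUC_iv/D_iv) = (644.496/50)/(2180/25) = 12.88992/87.2 = 0.1478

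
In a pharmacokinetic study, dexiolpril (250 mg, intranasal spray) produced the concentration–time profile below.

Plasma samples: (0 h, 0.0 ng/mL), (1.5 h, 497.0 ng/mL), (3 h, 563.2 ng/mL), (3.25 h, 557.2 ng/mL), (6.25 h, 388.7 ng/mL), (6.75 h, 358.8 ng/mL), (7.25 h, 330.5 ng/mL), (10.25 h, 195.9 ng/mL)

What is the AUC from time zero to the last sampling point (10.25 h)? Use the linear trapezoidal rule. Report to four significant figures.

AUC = 3876 ng/mL·h

Trapezoidal AUC_0→10.25:
  [0→1.5]: (0.0+497.0)/2 × 1.5 = 372.75
  [1.5→3]: (497.0+563.2)/2 × 1.5 = 795.15
  [3→3.25]: (563.2+557.2)/2 × 0.25 = 140.05
  [3.25→6.25]: (557.2+388.7)/2 × 3 = 1418.85
  [6.25→6.75]: (388.7+358.8)/2 × 0.5 = 186.875
  [6.75→7.25]: (358.8+330.5)/2 × 0.5 = 172.325
  [7.25→10.25]: (330.5+195.9)/2 × 3 = 789.6
  Sum = 3875.6 ng/mL·h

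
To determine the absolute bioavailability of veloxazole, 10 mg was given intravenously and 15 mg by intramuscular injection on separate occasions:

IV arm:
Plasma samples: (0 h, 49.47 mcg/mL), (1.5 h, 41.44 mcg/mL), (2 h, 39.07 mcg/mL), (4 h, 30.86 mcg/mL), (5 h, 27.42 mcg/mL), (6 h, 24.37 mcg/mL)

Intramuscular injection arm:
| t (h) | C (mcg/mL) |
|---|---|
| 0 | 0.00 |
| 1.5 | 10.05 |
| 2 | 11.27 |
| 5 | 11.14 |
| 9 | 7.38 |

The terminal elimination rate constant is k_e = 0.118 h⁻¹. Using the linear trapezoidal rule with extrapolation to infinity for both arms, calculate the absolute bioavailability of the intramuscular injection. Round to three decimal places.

Trapezoidal AUC_0→6 (IV):
  [0→1.5]: (49.47+41.44)/2 × 1.5 = 68.1825
  [1.5→2]: (41.44+39.07)/2 × 0.5 = 20.1275
  [2→4]: (39.07+30.86)/2 × 2 = 69.93
  [4→5]: (30.86+27.42)/2 × 1 = 29.14
  [5→6]: (27.42+24.37)/2 × 1 = 25.895
  Sum = 213.275 mcg/mL·h
IV tail: 24.37/0.118 = 206.525; AUC_iv,0→∞ = 213.275 + 206.525 = 419.8 mcg/mL·h
Trapezoidal AUC_0→9 (intramuscular injection):
  [0→1.5]: (0.00+10.05)/2 × 1.5 = 7.5375
  [1.5→2]: (10.05+11.27)/2 × 0.5 = 5.33
  [2→5]: (11.27+11.14)/2 × 3 = 33.615
  [5→9]: (11.14+7.38)/2 × 4 = 37.04
  Sum = 83.5225 mcg/mL·h
intramuscular injection tail: 7.38/0.118 = 62.542; AUC_ev,0→∞ = 83.5225 + 62.542 = 146.0645 mcg/mL·h
F = (AUC_ev/D_ev)/(AUC_iv/D_iv) = (146.0645/15)/(419.8/10) = 9.73763/41.98 = 0.2320

F = 0.232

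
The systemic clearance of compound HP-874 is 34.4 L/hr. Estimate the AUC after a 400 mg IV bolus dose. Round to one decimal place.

AUC_0→∞ = Dose_iv / CL
        = 400 / 34.4 = 11.6279 mg/L·hr

AUC = 11.6 mg/L·hr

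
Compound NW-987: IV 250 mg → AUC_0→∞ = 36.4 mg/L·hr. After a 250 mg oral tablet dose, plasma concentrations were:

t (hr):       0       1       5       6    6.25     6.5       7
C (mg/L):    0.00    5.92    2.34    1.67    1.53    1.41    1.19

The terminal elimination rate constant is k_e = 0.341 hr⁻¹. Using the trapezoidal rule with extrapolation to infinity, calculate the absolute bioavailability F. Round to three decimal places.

Trapezoidal AUC_0→7 (oral tablet):
  [0→1]: (0.00+5.92)/2 × 1 = 2.96
  [1→5]: (5.92+2.34)/2 × 4 = 16.52
  [5→6]: (2.34+1.67)/2 × 1 = 2.005
  [6→6.25]: (1.67+1.53)/2 × 0.25 = 0.4
  [6.25→6.5]: (1.53+1.41)/2 × 0.25 = 0.3675
  [6.5→7]: (1.41+1.19)/2 × 0.5 = 0.65
  Sum = 22.9025 mg/L·hr
Tail: C_last/k_e = 1.19/0.341 = 3.490
AUC_0→∞ (oral tablet) = 22.9025 + 3.490 = 26.3925 mg/L·hr
F = (AUC_ev/D_ev)/(AUC_iv/D_iv) = (26.3925/250)/(36.4/250) = 0.10557/0.1456 = 0.7251

F = 0.725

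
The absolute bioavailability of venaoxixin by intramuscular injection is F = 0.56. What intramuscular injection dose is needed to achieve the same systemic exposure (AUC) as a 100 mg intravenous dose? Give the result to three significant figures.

D_intramuscular = 179 mg

For equal systemic exposure: F × D_ev = D_iv
D_ev = D_iv / F = 100 / 0.56 = 178.571 mg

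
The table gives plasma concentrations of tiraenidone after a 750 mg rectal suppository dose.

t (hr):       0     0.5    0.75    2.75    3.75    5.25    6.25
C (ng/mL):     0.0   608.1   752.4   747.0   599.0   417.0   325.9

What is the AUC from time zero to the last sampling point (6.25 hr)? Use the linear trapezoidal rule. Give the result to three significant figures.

Trapezoidal AUC_0→6.25:
  [0→0.5]: (0.0+608.1)/2 × 0.5 = 152.025
  [0.5→0.75]: (608.1+752.4)/2 × 0.25 = 170.0625
  [0.75→2.75]: (752.4+747.0)/2 × 2 = 1499.4
  [2.75→3.75]: (747.0+599.0)/2 × 1 = 673.0
  [3.75→5.25]: (599.0+417.0)/2 × 1.5 = 762.0
  [5.25→6.25]: (417.0+325.9)/2 × 1 = 371.45
  Sum = 3627.9375 ng/mL·hr

AUC = 3630 ng/mL·hr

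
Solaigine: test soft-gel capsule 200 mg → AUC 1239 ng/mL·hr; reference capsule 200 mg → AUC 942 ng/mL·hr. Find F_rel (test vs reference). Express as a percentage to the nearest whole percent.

F_rel = 132%

F_rel = (AUC_test/D_test) / (AUC_ref/D_ref)
      = (1239/200) / (942/200)
      = 6.195 / 4.71 = 1.3153 = 131.53%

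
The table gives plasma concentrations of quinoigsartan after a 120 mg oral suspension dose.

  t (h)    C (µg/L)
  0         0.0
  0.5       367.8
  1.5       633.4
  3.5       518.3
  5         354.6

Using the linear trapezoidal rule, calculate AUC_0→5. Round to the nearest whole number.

Trapezoidal AUC_0→5:
  [0→0.5]: (0.0+367.8)/2 × 0.5 = 91.95
  [0.5→1.5]: (367.8+633.4)/2 × 1 = 500.6
  [1.5→3.5]: (633.4+518.3)/2 × 2 = 1151.7
  [3.5→5]: (518.3+354.6)/2 × 1.5 = 654.675
  Sum = 2398.925 µg/L·h

AUC = 2399 µg/L·h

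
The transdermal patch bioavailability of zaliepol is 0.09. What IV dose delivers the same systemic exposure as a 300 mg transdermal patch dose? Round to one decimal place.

D_iv = 27.0 mg

Systemic exposure from an extravascular dose = F × D_ev, so the equivalent IV dose is F × D_ev.
D_iv = F × D_ev = 0.09 × 300 = 27 mg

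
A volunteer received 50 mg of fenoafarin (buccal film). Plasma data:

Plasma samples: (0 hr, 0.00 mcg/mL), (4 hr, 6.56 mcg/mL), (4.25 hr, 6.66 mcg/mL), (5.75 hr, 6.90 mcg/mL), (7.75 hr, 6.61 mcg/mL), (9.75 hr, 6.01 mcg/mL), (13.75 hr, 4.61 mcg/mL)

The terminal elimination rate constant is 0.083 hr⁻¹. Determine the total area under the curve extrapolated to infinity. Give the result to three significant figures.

AUC = 128 mcg/mL·hr

Trapezoidal AUC_0→13.75:
  [0→4]: (0.00+6.56)/2 × 4 = 13.12
  [4→4.25]: (6.56+6.66)/2 × 0.25 = 1.6525
  [4.25→5.75]: (6.66+6.90)/2 × 1.5 = 10.17
  [5.75→7.75]: (6.90+6.61)/2 × 2 = 13.51
  [7.75→9.75]: (6.61+6.01)/2 × 2 = 12.62
  [9.75→13.75]: (6.01+4.61)/2 × 4 = 21.24
  Sum = 72.3125 mcg/mL·hr
Extrapolated tail: C_last / k_e = 4.61 / 0.083 = 55.542
AUC_0→∞ = 72.3125 + 55.542 = 127.8545 mcg/mL·hr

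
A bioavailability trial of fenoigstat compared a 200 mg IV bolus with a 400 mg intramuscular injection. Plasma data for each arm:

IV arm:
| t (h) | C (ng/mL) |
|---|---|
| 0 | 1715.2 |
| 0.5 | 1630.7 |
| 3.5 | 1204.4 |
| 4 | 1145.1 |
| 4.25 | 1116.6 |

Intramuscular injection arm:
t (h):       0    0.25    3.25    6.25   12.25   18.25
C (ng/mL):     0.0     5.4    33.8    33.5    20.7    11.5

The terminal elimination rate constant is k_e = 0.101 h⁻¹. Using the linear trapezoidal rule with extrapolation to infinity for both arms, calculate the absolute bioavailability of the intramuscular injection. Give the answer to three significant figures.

Trapezoidal AUC_0→4.25 (IV):
  [0→0.5]: (1715.2+1630.7)/2 × 0.5 = 836.475
  [0.5→3.5]: (1630.7+1204.4)/2 × 3 = 4252.65
  [3.5→4]: (1204.4+1145.1)/2 × 0.5 = 587.375
  [4→4.25]: (1145.1+1116.6)/2 × 0.25 = 282.7125
  Sum = 5959.2125 ng/mL·h
IV tail: 1116.6/0.101 = 11055.446; AUC_iv,0→∞ = 5959.2125 + 11055.446 = 17014.6585 ng/mL·h
Trapezoidal AUC_0→18.25 (intramuscular injection):
  [0→0.25]: (0.0+5.4)/2 × 0.25 = 0.675
  [0.25→3.25]: (5.4+33.8)/2 × 3 = 58.8
  [3.25→6.25]: (33.8+33.5)/2 × 3 = 100.95
  [6.25→12.25]: (33.5+20.7)/2 × 6 = 162.6
  [12.25→18.25]: (20.7+11.5)/2 × 6 = 96.6
  Sum = 419.625 ng/mL·h
intramuscular injection tail: 11.5/0.101 = 113.861; AUC_ev,0→∞ = 419.625 + 113.861 = 533.486 ng/mL·h
F = (AUC_ev/D_ev)/(AUC_iv/D_iv) = (533.486/400)/(17014.6585/200) = 1.333715/85.0733 = 0.0157

F = 0.0157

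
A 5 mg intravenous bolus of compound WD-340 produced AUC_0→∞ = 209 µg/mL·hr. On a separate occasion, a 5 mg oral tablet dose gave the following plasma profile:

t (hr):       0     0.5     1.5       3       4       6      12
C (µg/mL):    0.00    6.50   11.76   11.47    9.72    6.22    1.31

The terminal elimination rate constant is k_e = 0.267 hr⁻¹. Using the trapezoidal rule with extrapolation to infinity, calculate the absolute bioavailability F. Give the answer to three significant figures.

Trapezoidal AUC_0→12 (oral tablet):
  [0→0.5]: (0.00+6.50)/2 × 0.5 = 1.625
  [0.5→1.5]: (6.50+11.76)/2 × 1 = 9.13
  [1.5→3]: (11.76+11.47)/2 × 1.5 = 17.4225
  [3→4]: (11.47+9.72)/2 × 1 = 10.595
  [4→6]: (9.72+6.22)/2 × 2 = 15.94
  [6→12]: (6.22+1.31)/2 × 6 = 22.59
  Sum = 77.3025 µg/mL·hr
Tail: C_last/k_e = 1.31/0.267 = 4.906
AUC_0→∞ (oral tablet) = 77.3025 + 4.906 = 82.2085 µg/mL·hr
F = (AUC_ev/D_ev)/(AUC_iv/D_iv) = (82.2085/5)/(209/5) = 16.4417/41.8 = 0.3933

F = 0.393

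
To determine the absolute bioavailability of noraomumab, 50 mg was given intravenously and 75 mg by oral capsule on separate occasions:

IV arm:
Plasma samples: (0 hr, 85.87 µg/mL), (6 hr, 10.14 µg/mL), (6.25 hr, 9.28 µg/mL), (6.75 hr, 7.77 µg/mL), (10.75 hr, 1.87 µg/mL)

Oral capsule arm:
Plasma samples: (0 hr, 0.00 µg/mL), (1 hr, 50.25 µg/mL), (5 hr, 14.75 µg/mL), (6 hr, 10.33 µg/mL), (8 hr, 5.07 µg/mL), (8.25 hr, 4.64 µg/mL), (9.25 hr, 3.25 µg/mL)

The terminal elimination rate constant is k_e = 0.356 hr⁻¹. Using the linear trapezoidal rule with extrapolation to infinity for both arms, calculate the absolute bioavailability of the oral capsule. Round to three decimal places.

F = 0.412

Trapezoidal AUC_0→10.75 (IV):
  [0→6]: (85.87+10.14)/2 × 6 = 288.03
  [6→6.25]: (10.14+9.28)/2 × 0.25 = 2.4275
  [6.25→6.75]: (9.28+7.77)/2 × 0.5 = 4.2625
  [6.75→10.75]: (7.77+1.87)/2 × 4 = 19.28
  Sum = 314.0 µg/mL·hr
IV tail: 1.87/0.356 = 5.253; AUC_iv,0→∞ = 314.0 + 5.253 = 319.253 µg/mL·hr
Trapezoidal AUC_0→9.25 (oral capsule):
  [0→1]: (0.00+50.25)/2 × 1 = 25.125
  [1→5]: (50.25+14.75)/2 × 4 = 130.0
  [5→6]: (14.75+10.33)/2 × 1 = 12.54
  [6→8]: (10.33+5.07)/2 × 2 = 15.4
  [8→8.25]: (5.07+4.64)/2 × 0.25 = 1.21375
  [8.25→9.25]: (4.64+3.25)/2 × 1 = 3.945
  Sum = 188.22375 µg/mL·hr
oral capsule tail: 3.25/0.356 = 9.129; AUC_ev,0→∞ = 188.22375 + 9.129 = 197.35275 µg/mL·hr
F = (AUC_ev/D_ev)/(AUC_iv/D_iv) = (197.35275/75)/(319.253/50) = 2.63137/6.38506 = 0.4121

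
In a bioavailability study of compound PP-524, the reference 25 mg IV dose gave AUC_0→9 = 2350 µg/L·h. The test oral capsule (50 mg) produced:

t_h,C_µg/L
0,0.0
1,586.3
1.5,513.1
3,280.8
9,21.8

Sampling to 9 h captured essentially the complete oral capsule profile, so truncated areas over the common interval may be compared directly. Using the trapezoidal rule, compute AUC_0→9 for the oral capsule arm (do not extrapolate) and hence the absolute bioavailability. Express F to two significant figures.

F = 0.44

Trapezoidal AUC_0→9 (oral capsule):
  [0→1]: (0.0+586.3)/2 × 1 = 293.15
  [1→1.5]: (586.3+513.1)/2 × 0.5 = 274.85
  [1.5→3]: (513.1+280.8)/2 × 1.5 = 595.425
  [3→9]: (280.8+21.8)/2 × 6 = 907.8
  Sum = 2071.225 µg/L·h
F = (AUC_ev/D_ev)/(AUC_iv/D_iv) = (2071.225/50)/(2350/25) = 41.4245/94 = 0.4407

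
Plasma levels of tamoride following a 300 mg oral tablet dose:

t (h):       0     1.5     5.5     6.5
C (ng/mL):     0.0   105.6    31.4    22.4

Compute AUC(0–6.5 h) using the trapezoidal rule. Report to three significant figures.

AUC = 380 ng/mL·h

Trapezoidal AUC_0→6.5:
  [0→1.5]: (0.0+105.6)/2 × 1.5 = 79.2
  [1.5→5.5]: (105.6+31.4)/2 × 4 = 274.0
  [5.5→6.5]: (31.4+22.4)/2 × 1 = 26.9
  Sum = 380.1 ng/mL·h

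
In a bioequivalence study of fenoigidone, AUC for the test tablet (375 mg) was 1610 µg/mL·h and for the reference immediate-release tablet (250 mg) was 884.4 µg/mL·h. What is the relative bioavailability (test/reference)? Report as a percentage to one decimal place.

F_rel = (AUC_test/D_test) / (AUC_ref/D_ref)
      = (1610/375) / (884.4/250)
      = 4.29333 / 3.5376 = 1.2136 = 121.36%

F_rel = 121.4%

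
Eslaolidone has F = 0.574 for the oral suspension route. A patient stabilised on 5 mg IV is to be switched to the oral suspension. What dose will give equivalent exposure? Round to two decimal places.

For equal systemic exposure: F × D_ev = D_iv
D_ev = D_iv / F = 5 / 0.574 = 8.7108 mg

D_oral = 8.71 mg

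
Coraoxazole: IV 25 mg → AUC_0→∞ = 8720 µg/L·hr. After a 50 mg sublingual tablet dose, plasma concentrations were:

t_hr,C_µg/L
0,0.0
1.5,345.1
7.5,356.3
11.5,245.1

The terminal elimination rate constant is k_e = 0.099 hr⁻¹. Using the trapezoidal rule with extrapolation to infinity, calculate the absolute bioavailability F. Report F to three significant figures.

F = 0.346

Trapezoidal AUC_0→11.5 (sublingual tablet):
  [0→1.5]: (0.0+345.1)/2 × 1.5 = 258.825
  [1.5→7.5]: (345.1+356.3)/2 × 6 = 2104.2
  [7.5→11.5]: (356.3+245.1)/2 × 4 = 1202.8
  Sum = 3565.825 µg/L·hr
Tail: C_last/k_e = 245.1/0.099 = 2475.758
AUC_0→∞ (sublingual tablet) = 3565.825 + 2475.758 = 6041.583 µg/L·hr
F = (AUC_ev/D_ev)/(AUC_iv/D_iv) = (6041.583/50)/(8720/25) = 120.83166/348.8 = 0.3464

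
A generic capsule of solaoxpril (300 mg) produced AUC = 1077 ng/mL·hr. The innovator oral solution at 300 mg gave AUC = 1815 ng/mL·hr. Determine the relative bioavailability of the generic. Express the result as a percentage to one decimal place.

F_rel = 59.3%

F_rel = (AUC_test/D_test) / (AUC_ref/D_ref)
      = (1077/300) / (1815/300)
      = 3.59 / 6.05 = 0.5934 = 59.34%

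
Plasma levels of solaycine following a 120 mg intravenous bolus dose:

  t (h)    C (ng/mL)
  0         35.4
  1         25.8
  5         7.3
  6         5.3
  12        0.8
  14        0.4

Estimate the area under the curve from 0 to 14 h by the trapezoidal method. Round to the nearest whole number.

Trapezoidal AUC_0→14:
  [0→1]: (35.4+25.8)/2 × 1 = 30.6
  [1→5]: (25.8+7.3)/2 × 4 = 66.2
  [5→6]: (7.3+5.3)/2 × 1 = 6.3
  [6→12]: (5.3+0.8)/2 × 6 = 18.3
  [12→14]: (0.8+0.4)/2 × 2 = 1.2
  Sum = 122.6 ng/mL·h

AUC = 123 ng/mL·h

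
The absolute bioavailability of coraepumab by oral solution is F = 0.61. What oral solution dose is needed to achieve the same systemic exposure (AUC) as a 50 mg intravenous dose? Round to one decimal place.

For equal systemic exposure: F × D_ev = D_iv
D_ev = D_iv / F = 50 / 0.61 = 81.9672 mg

D_oral = 82.0 mg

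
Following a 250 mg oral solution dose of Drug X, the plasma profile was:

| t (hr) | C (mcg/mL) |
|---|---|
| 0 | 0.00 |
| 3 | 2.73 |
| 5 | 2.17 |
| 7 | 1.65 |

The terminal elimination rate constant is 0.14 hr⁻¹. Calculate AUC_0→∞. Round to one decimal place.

AUC = 24.6 mcg/mL·hr

Trapezoidal AUC_0→7:
  [0→3]: (0.00+2.73)/2 × 3 = 4.095
  [3→5]: (2.73+2.17)/2 × 2 = 4.9
  [5→7]: (2.17+1.65)/2 × 2 = 3.82
  Sum = 12.815 mcg/mL·hr
Extrapolated tail: C_last / k_e = 1.65 / 0.14 = 11.786
AUC_0→∞ = 12.815 + 11.786 = 24.601 mcg/mL·hr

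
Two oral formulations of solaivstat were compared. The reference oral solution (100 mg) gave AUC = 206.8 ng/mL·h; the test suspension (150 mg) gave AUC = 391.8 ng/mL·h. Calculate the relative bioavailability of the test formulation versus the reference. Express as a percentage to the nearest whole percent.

F_rel = (AUC_test/D_test) / (AUC_ref/D_ref)
      = (391.8/150) / (206.8/100)
      = 2.612 / 2.068 = 1.2631 = 126.31%

F_rel = 126%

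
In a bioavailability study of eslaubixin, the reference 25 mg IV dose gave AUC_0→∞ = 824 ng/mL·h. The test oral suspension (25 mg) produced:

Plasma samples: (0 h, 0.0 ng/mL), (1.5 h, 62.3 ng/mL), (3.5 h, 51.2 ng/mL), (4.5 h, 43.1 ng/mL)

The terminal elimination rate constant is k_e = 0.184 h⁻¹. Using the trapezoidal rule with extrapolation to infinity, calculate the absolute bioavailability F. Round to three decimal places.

F = 0.536

Trapezoidal AUC_0→4.5 (oral suspension):
  [0→1.5]: (0.0+62.3)/2 × 1.5 = 46.725
  [1.5→3.5]: (62.3+51.2)/2 × 2 = 113.5
  [3.5→4.5]: (51.2+43.1)/2 × 1 = 47.15
  Sum = 207.375 ng/mL·h
Tail: C_last/k_e = 43.1/0.184 = 234.239
AUC_0→∞ (oral suspension) = 207.375 + 234.239 = 441.614 ng/mL·h
F = (AUC_ev/D_ev)/(AUC_iv/D_iv) = (441.614/25)/(824/25) = 17.66456/32.96 = 0.5359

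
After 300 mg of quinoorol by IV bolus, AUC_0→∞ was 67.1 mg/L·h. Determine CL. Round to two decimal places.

CL = Dose_iv / AUC_0→∞
   = 300 / 67.1 = 4.47094 L/h

CL = 4.47 L/h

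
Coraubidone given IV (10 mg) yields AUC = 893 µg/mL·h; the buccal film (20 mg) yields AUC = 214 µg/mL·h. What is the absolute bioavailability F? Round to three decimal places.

F = (AUC_ev / D_ev) / (AUC_iv / D_iv)
  = (214/20) / (893/10)
  = 10.7 / 89.3 = 0.1198

F = 0.120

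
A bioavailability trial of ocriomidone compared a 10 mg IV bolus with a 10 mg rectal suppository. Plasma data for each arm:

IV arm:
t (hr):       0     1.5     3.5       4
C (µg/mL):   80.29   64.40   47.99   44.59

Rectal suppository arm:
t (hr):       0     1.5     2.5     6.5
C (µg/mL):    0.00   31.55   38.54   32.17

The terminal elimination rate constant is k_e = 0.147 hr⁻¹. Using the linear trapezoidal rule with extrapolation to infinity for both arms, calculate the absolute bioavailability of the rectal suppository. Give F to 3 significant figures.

F = 0.765

Trapezoidal AUC_0→4 (IV):
  [0→1.5]: (80.29+64.40)/2 × 1.5 = 108.5175
  [1.5→3.5]: (64.40+47.99)/2 × 2 = 112.39
  [3.5→4]: (47.99+44.59)/2 × 0.5 = 23.145
  Sum = 244.0525 µg/mL·hr
IV tail: 44.59/0.147 = 303.333; AUC_iv,0→∞ = 244.0525 + 303.333 = 547.3855 µg/mL·hr
Trapezoidal AUC_0→6.5 (rectal suppository):
  [0→1.5]: (0.00+31.55)/2 × 1.5 = 23.6625
  [1.5→2.5]: (31.55+38.54)/2 × 1 = 35.045
  [2.5→6.5]: (38.54+32.17)/2 × 4 = 141.42
  Sum = 200.1275 µg/mL·hr
rectal suppository tail: 32.17/0.147 = 218.844; AUC_ev,0→∞ = 200.1275 + 218.844 = 418.9715 µg/mL·hr
F = (AUC_ev/D_ev)/(AUC_iv/D_iv) = (418.9715/10)/(547.3855/10) = 41.89715/54.73855 = 0.7654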